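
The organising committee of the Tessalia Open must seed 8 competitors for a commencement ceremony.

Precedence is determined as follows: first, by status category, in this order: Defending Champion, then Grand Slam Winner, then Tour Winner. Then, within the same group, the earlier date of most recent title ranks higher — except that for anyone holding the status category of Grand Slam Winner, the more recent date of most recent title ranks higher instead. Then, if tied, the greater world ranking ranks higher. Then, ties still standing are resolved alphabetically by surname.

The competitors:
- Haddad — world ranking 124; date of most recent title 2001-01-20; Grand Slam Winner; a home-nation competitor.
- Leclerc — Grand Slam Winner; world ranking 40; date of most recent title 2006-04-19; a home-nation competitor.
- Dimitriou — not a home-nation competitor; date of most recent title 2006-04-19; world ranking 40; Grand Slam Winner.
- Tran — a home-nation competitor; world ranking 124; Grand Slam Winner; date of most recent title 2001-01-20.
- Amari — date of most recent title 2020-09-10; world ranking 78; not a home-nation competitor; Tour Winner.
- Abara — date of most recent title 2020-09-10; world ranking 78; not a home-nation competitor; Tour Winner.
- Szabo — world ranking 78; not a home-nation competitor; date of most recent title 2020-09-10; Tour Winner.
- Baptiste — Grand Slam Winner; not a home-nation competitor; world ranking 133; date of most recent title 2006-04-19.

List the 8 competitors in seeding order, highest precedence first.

Baptiste, Dimitriou, Leclerc, Haddad, Tran, Abara, Amari, Szabo

By status category: Baptiste, Dimitriou, Leclerc, Haddad and Tran (Grand Slam Winner); then Abara, Amari and Szabo (Tour Winner).
Among Baptiste, Dimitriou, Leclerc, Haddad and Tran, by date of most recent title (later first) (reversed rule for this group): Baptiste, Dimitriou and Leclerc (2006-04-19) before Haddad and Tran (2001-01-20).
Among Baptiste, Dimitriou and Leclerc, by world ranking (higher first): Baptiste (133) before Dimitriou and Leclerc (40).
Among Dimitriou and Leclerc, alphabetically by surname: Dimitriou before Leclerc.
Haddad and Tran both have world ranking 124, so the next rule applies.
Among Haddad and Tran, alphabetically by surname: Haddad before Tran.
Abara, Amari and Szabo all have date of most recent title 2020-09-10, so the next rule applies.
Abara, Amari and Szabo all have world ranking 78, so the next rule applies.
Among Abara, Amari and Szabo, alphabetically by surname: Abara before Amari before Szabo.
Full order: Baptiste, Dimitriou, Leclerc, Haddad, Tran, Abara, Amari, Szabo.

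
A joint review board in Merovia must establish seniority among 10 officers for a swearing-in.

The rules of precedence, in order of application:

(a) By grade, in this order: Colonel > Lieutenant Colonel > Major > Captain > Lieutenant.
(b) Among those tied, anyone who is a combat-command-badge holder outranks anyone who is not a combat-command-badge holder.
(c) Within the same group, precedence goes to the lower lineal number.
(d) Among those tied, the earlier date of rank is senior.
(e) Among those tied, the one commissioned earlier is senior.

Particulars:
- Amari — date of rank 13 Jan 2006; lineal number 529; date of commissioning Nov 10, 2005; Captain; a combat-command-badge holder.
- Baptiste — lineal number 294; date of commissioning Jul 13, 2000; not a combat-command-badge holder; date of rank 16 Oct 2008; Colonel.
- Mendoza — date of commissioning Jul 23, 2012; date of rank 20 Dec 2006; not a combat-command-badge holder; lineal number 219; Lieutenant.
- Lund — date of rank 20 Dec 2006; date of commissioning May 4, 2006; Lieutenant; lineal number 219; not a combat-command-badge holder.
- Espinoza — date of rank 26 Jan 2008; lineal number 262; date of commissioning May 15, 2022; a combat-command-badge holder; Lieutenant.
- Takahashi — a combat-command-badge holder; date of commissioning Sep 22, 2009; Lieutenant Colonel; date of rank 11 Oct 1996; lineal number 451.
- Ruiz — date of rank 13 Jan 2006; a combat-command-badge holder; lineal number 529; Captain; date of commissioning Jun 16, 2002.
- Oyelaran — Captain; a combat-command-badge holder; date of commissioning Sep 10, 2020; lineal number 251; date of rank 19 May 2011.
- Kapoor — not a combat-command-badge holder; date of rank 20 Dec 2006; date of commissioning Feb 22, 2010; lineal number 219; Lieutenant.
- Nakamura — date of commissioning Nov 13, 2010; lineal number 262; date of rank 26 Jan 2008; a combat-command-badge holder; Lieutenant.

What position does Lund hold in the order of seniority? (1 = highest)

8

By grade: Baptiste (Colonel); then Takahashi (Lieutenant Colonel); then Oyelaran, Ruiz and Amari (Captain); then Nakamura, Espinoza, Lund, Kapoor and Mendoza (Lieutenant).
Oyelaran, Ruiz and Amari are each a combat-command-badge holder, so the next rule applies.
Among Oyelaran, Ruiz and Amari, by lineal number (lower first): Oyelaran (251) before Ruiz and Amari (529).
Ruiz and Amari both have date of rank 13 Jan 2006, so the next rule applies.
Among Ruiz and Amari, by date of commissioning (earlier first): Ruiz (Jun 16, 2002) before Amari (Nov 10, 2005).
Among Nakamura, Espinoza, Lund, Kapoor and Mendoza, a combat-command-badge holder before not a combat-command-badge holder: Nakamura and Espinoza (a combat-command-badge holder) before Lund, Kapoor and Mendoza (not a combat-command-badge holder).
Nakamura and Espinoza both have lineal number 262, so the next rule applies.
Nakamura and Espinoza both have date of rank 26 Jan 2008, so the next rule applies.
Among Nakamura and Espinoza, by date of commissioning (earlier first): Nakamura (Nov 13, 2010) before Espinoza (May 15, 2022).
Lund, Kapoor and Mendoza all have lineal number 219, so the next rule applies.
Lund, Kapoor and Mendoza all have date of rank 20 Dec 2006, so the next rule applies.
Among Lund, Kapoor and Mendoza, by date of commissioning (earlier first): Lund (May 4, 2006) before Kapoor (Feb 22, 2010) before Mendoza (Jul 23, 2012).
Order: Baptiste, Takahashi, Oyelaran, Ruiz, Amari, Nakamura, Espinoza, Lund, Kapoor, Mendoza. So position 8.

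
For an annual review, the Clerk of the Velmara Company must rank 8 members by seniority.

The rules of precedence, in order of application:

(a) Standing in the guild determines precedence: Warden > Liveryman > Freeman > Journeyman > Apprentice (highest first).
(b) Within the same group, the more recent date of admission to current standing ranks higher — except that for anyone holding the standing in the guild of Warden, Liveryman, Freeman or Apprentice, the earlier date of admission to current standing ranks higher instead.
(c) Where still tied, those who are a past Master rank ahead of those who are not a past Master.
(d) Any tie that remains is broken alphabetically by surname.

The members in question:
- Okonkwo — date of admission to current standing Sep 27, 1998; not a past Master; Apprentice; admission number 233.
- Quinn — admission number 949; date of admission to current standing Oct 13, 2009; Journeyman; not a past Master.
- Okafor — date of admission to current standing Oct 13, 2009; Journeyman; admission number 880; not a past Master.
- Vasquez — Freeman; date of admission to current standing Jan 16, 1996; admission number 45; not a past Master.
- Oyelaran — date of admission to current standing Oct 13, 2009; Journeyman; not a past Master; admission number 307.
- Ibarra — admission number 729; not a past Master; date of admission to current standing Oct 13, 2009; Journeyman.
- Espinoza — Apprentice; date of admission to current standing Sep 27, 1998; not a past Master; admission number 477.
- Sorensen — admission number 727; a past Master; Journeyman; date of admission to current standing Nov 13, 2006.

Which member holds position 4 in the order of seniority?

By standing in the guild: Vasquez (Freeman); then Ibarra, Okafor, Oyelaran, Quinn and Sorensen (Journeyman); then Espinoza and Okonkwo (Apprentice).
Among Ibarra, Okafor, Oyelaran, Quinn and Sorensen, by date of admission to current standing (later first): Ibarra, Okafor, Oyelaran and Quinn (Oct 13, 2009) before Sorensen (Nov 13, 2006).
Ibarra, Okafor, Oyelaran and Quinn are each not a past Master, so the next rule applies.
Among Ibarra, Okafor, Oyelaran and Quinn, alphabetically by surname: Ibarra before Okafor before Oyelaran before Quinn.
Espinoza and Okonkwo both have date of admission to current standing Sep 27, 1998, so the next rule applies.
Espinoza and Okonkwo are each not a past Master, so the next rule applies.
Among Espinoza and Okonkwo, alphabetically by surname: Espinoza before Okonkwo.
Order: Vasquez, Ibarra, Okafor, Oyelaran, Quinn, Sorensen, Espinoza, Okonkwo.

Oyelaran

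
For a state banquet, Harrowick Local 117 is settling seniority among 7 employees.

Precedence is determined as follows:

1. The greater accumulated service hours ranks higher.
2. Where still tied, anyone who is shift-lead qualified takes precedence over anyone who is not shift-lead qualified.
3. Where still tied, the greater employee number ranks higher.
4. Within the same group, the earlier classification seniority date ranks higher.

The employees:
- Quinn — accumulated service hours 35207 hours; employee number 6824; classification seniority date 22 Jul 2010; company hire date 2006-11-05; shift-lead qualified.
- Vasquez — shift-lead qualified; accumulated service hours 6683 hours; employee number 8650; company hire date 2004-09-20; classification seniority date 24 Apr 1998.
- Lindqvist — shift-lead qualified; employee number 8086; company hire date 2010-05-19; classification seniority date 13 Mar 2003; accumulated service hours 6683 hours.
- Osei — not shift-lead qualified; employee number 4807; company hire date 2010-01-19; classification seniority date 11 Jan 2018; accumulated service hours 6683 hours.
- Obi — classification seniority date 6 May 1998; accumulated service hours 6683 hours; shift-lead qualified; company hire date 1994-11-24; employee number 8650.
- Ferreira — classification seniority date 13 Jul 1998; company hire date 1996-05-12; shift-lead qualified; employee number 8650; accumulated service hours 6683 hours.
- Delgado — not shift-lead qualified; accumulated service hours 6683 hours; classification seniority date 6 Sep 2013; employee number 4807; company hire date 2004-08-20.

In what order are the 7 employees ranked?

By accumulated service hours (higher first): Quinn (35207 hours); then Vasquez, Obi, Ferreira, Lindqvist, Delgado and Osei (each 6683 hours).
Among Vasquez, Obi, Ferreira, Lindqvist, Delgado and Osei, shift-lead qualified before not shift-lead qualified: Vasquez, Obi, Ferreira and Lindqvist (shift-lead qualified) before Delgado and Osei (not shift-lead qualified).
Among Vasquez, Obi, Ferreira and Lindqvist, by employee number (higher first): Vasquez, Obi and Ferreira (8650) before Lindqvist (8086).
Among Vasquez, Obi and Ferreira, by classification seniority date (earlier first): Vasquez (24 Apr 1998) before Obi (6 May 1998) before Ferreira (13 Jul 1998).
Delgado and Osei both have employee number 4807, so the next rule applies.
Among Delgado and Osei, by classification seniority date (earlier first): Delgado (6 Sep 2013) before Osei (11 Jan 2018).
Full order: Quinn, Vasquez, Obi, Ferreira, Lindqvist, Delgado, Osei.

Quinn, Vasquez, Obi, Ferreira, Lindqvist, Delgado, Osei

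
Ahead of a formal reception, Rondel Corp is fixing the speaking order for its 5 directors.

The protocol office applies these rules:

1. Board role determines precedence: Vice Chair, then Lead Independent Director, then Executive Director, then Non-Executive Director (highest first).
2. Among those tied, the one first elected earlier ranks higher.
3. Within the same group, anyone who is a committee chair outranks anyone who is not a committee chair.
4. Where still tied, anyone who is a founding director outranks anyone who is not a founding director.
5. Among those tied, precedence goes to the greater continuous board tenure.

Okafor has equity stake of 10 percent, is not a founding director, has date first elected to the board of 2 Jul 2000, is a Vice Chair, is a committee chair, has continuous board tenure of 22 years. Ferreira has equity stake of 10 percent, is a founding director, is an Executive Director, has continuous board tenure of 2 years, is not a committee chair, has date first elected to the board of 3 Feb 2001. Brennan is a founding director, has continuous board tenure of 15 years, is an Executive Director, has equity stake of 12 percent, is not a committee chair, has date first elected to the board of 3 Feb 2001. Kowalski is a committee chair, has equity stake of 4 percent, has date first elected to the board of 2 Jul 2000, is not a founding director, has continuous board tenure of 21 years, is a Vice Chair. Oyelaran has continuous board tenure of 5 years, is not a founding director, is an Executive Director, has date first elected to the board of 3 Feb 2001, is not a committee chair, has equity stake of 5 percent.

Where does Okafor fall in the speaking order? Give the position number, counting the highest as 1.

By board role: Okafor and Kowalski (Vice Chair); then Brennan, Ferreira and Oyelaran (Executive Director).
Okafor and Kowalski both have date first elected to the board 2 Jul 2000, so the next rule applies.
Okafor and Kowalski are each a committee chair, so the next rule applies.
Okafor and Kowalski are each not a founding director, so the next rule applies.
Among Okafor and Kowalski, by continuous board tenure (higher first): Okafor (22 years) before Kowalski (21 years).
Brennan, Ferreira and Oyelaran all have date first elected to the board 3 Feb 2001, so the next rule applies.
Brennan, Ferreira and Oyelaran are each not a committee chair, so the next rule applies.
Among Brennan, Ferreira and Oyelaran, a founding director before not a founding director: Brennan and Ferreira (a founding director) before Oyelaran (not a founding director).
Among Brennan and Ferreira, by continuous board tenure (higher first): Brennan (15 years) before Ferreira (2 years).
Order: Okafor, Kowalski, Brennan, Ferreira, Oyelaran. So position 1.

1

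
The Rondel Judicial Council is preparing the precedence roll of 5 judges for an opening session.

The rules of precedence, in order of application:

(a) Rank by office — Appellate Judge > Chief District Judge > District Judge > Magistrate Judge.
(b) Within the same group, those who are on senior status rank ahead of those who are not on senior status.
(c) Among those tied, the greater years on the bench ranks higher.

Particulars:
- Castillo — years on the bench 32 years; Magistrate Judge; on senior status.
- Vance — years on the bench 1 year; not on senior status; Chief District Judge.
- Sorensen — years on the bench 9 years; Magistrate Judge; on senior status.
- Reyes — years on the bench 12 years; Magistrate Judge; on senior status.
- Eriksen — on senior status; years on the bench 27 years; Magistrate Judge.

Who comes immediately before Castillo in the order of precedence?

Vance

By office: Vance (Chief District Judge); then Castillo, Eriksen, Reyes and Sorensen (Magistrate Judge).
Castillo, Eriksen, Reyes and Sorensen are each on senior status, so the next rule applies.
Among Castillo, Eriksen, Reyes and Sorensen, by years on the bench (higher first): Castillo (32 years) before Eriksen (27 years) before Reyes (12 years) before Sorensen (9 years).
Order: Vance, Castillo, Eriksen, Reyes, Sorensen.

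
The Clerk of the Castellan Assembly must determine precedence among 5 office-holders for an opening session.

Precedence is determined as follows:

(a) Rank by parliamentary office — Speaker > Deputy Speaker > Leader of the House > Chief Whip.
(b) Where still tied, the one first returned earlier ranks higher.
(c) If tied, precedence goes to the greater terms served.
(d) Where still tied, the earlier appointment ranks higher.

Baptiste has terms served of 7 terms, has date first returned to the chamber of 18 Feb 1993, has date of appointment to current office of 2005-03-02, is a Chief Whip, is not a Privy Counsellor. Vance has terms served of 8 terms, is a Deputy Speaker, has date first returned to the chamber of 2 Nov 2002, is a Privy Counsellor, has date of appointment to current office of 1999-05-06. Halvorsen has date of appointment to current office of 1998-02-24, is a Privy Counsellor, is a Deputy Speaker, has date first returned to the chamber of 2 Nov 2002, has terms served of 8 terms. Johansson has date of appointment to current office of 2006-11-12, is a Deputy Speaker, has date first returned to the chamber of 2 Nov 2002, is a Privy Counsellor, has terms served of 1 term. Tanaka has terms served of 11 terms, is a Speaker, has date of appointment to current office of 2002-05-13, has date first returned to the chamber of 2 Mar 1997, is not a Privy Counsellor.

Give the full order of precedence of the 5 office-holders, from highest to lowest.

By parliamentary office: Tanaka (Speaker); then Halvorsen, Vance and Johansson (Deputy Speaker); then Baptiste (Chief Whip).
Halvorsen, Vance and Johansson all have date first returned to the chamber 2 Nov 2002, so the next rule applies.
Among Halvorsen, Vance and Johansson, by terms served (higher first): Halvorsen and Vance (8 terms) before Johansson (1 term).
Among Halvorsen and Vance, by date of appointment to current office (earlier first): Halvorsen (1998-02-24) before Vance (1999-05-06).
Full order: Tanaka, Halvorsen, Vance, Johansson, Baptiste.

Tanaka, Halvorsen, Vance, Johansson, Baptiste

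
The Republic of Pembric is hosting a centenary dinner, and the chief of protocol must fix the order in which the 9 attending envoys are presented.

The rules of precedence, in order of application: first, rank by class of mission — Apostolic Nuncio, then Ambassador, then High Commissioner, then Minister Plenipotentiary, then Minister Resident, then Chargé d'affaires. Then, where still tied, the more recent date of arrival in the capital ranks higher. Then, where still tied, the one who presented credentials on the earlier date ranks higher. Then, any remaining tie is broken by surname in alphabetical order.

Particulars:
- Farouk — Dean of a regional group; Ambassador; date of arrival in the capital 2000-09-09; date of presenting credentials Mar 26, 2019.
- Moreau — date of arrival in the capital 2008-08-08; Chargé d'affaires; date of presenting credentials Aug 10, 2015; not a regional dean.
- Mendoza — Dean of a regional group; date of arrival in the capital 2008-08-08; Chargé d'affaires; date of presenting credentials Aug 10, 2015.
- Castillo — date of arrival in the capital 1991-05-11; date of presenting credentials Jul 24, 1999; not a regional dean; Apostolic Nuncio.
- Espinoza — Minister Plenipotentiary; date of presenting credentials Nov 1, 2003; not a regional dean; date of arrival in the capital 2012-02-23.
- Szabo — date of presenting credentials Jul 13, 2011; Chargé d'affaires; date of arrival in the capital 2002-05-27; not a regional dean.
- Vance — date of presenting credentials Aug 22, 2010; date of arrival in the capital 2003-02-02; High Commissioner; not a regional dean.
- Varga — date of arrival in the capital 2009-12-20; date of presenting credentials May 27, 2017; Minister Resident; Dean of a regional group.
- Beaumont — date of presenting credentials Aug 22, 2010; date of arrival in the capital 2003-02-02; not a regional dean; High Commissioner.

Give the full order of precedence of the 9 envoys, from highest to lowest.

By class of mission: Castillo (Apostolic Nuncio); then Farouk (Ambassador); then Beaumont and Vance (High Commissioner); then Espinoza (Minister Plenipotentiary); then Varga (Minister Resident); then Mendoza, Moreau and Szabo (Chargé d'affaires).
Beaumont and Vance both have date of arrival in the capital 2003-02-02, so the next rule applies.
Beaumont and Vance both have date of presenting credentials Aug 22, 2010, so the next rule applies.
Among Beaumont and Vance, alphabetically by surname: Beaumont before Vance.
Among Mendoza, Moreau and Szabo, by date of arrival in the capital (later first): Mendoza and Moreau (2008-08-08) before Szabo (2002-05-27).
Mendoza and Moreau both have date of presenting credentials Aug 10, 2015, so the next rule applies.
Among Mendoza and Moreau, alphabetically by surname: Mendoza before Moreau.
Full order: Castillo, Farouk, Beaumont, Vance, Espinoza, Varga, Mendoza, Moreau, Szabo.

Castillo, Farouk, Beaumont, Vance, Espinoza, Varga, Mendoza, Moreau, Szabo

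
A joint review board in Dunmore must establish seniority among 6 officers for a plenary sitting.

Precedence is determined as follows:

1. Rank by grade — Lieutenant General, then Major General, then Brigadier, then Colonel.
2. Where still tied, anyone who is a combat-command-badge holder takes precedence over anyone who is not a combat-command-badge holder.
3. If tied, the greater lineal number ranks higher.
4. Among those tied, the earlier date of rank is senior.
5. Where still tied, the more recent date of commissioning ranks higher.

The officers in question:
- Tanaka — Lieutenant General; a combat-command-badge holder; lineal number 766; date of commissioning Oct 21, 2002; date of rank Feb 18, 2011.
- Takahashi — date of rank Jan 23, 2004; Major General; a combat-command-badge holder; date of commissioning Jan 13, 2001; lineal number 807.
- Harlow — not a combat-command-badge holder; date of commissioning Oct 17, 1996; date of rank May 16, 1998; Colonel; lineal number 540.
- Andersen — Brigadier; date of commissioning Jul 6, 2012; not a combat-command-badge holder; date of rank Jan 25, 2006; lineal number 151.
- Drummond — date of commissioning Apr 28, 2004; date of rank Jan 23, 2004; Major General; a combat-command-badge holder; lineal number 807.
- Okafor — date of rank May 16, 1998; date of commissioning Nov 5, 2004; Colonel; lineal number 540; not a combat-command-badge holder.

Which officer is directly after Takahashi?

By grade: Tanaka (Lieutenant General); then Drummond and Takahashi (Major General); then Andersen (Brigadier); then Okafor and Harlow (Colonel).
Drummond and Takahashi are each a combat-command-badge holder, so the next rule applies.
Drummond and Takahashi both have lineal number 807, so the next rule applies.
Drummond and Takahashi both have date of rank Jan 23, 2004, so the next rule applies.
Among Drummond and Takahashi, by date of commissioning (later first): Drummond (Apr 28, 2004) before Takahashi (Jan 13, 2001).
Okafor and Harlow are each not a combat-command-badge holder, so the next rule applies.
Okafor and Harlow both have lineal number 540, so the next rule applies.
Okafor and Harlow both have date of rank May 16, 1998, so the next rule applies.
Among Okafor and Harlow, by date of commissioning (later first): Okafor (Nov 5, 2004) before Harlow (Oct 17, 1996).
Order: Tanaka, Drummond, Takahashi, Andersen, Okafor, Harlow.

Andersen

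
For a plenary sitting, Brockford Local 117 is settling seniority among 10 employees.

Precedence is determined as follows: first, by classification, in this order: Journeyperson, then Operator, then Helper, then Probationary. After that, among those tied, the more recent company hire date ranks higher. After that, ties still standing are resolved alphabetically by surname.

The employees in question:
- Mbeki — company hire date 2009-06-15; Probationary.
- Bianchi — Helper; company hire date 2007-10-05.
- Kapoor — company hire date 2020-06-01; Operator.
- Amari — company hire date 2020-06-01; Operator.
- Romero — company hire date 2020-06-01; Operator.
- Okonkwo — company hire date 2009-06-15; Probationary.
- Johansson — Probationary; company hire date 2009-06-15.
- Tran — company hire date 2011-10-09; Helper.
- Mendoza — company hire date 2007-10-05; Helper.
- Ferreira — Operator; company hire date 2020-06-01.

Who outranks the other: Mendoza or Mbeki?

Mendoza

By classification: Amari, Ferreira, Kapoor and Romero (Operator); then Tran, Bianchi and Mendoza (Helper); then Johansson, Mbeki and Okonkwo (Probationary).
Amari, Ferreira, Kapoor and Romero all have company hire date 2020-06-01, so the next rule applies.
Among Amari, Ferreira, Kapoor and Romero, alphabetically by surname: Amari before Ferreira before Kapoor before Romero.
Among Tran, Bianchi and Mendoza, by company hire date (later first): Tran (2011-10-09) before Bianchi and Mendoza (2007-10-05).
Among Bianchi and Mendoza, alphabetically by surname: Bianchi before Mendoza.
Johansson, Mbeki and Okonkwo all have company hire date 2009-06-15, so the next rule applies.
Among Johansson, Mbeki and Okonkwo, alphabetically by surname: Johansson before Mbeki before Okonkwo.
So Mendoza takes precedence.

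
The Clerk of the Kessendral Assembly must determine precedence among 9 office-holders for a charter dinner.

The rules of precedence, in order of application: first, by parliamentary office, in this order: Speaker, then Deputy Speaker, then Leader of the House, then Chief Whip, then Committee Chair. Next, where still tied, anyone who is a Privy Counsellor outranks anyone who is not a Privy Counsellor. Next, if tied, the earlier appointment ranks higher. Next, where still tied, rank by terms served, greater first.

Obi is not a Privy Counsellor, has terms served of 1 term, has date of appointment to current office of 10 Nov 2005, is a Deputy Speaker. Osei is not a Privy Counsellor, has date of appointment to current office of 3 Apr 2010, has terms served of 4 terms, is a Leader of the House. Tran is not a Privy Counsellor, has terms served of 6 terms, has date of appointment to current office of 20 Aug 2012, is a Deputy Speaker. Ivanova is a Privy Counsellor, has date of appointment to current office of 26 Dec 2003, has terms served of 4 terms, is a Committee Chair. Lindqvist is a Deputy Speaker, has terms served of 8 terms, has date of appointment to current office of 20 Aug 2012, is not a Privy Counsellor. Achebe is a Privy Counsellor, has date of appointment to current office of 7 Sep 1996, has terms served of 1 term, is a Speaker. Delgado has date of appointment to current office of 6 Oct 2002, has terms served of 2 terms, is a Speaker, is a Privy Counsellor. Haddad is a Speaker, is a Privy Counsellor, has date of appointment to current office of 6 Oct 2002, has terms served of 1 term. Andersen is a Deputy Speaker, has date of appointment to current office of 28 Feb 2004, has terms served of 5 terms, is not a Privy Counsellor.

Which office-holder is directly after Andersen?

Obi

By parliamentary office: Achebe, Delgado and Haddad (Speaker); then Andersen, Obi, Lindqvist and Tran (Deputy Speaker); then Osei (Leader of the House); then Ivanova (Committee Chair).
Achebe, Delgado and Haddad are each a Privy Counsellor, so the next rule applies.
Among Achebe, Delgado and Haddad, by date of appointment to current office (earlier first): Achebe (7 Sep 1996) before Delgado and Haddad (6 Oct 2002).
Among Delgado and Haddad, by terms served (higher first): Delgado (2 terms) before Haddad (1 term).
Andersen, Obi, Lindqvist and Tran are each not a Privy Counsellor, so the next rule applies.
Among Andersen, Obi, Lindqvist and Tran, by date of appointment to current office (earlier first): Andersen (28 Feb 2004) before Obi (10 Nov 2005) before Lindqvist and Tran (20 Aug 2012).
Among Lindqvist and Tran, by terms served (higher first): Lindqvist (8 terms) before Tran (6 terms).
Order: Achebe, Delgado, Haddad, Andersen, Obi, Lindqvist, Tran, Osei, Ivanova.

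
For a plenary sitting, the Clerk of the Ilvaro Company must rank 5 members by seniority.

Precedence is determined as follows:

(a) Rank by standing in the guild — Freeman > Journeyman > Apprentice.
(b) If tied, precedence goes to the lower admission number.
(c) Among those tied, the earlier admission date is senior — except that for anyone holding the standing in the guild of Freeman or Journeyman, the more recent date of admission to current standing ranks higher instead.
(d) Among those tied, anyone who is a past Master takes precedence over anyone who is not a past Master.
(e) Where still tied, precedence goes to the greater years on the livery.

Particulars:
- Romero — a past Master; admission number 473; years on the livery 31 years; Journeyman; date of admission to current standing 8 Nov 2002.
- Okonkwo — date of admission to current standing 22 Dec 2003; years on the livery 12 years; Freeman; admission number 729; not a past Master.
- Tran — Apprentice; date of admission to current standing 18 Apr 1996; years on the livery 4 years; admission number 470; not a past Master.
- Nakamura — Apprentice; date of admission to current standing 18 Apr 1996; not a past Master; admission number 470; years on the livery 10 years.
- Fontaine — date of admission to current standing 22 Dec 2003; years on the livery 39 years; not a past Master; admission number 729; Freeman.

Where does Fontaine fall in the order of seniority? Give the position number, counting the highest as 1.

1

By standing in the guild: Fontaine and Okonkwo (Freeman); then Romero (Journeyman); then Nakamura and Tran (Apprentice).
Fontaine and Okonkwo both have admission number 729, so the next rule applies.
Fontaine and Okonkwo both have date of admission to current standing 22 Dec 2003, so the next rule applies.
Fontaine and Okonkwo are each not a past Master, so the next rule applies.
Among Fontaine and Okonkwo, by years on the livery (higher first): Fontaine (39 years) before Okonkwo (12 years).
Nakamura and Tran both have admission number 470, so the next rule applies.
Nakamura and Tran both have date of admission to current standing 18 Apr 1996, so the next rule applies.
Nakamura and Tran are each not a past Master, so the next rule applies.
Among Nakamura and Tran, by years on the livery (higher first): Nakamura (10 years) before Tran (4 years).
Order: Fontaine, Okonkwo, Romero, Nakamura, Tran. So position 1.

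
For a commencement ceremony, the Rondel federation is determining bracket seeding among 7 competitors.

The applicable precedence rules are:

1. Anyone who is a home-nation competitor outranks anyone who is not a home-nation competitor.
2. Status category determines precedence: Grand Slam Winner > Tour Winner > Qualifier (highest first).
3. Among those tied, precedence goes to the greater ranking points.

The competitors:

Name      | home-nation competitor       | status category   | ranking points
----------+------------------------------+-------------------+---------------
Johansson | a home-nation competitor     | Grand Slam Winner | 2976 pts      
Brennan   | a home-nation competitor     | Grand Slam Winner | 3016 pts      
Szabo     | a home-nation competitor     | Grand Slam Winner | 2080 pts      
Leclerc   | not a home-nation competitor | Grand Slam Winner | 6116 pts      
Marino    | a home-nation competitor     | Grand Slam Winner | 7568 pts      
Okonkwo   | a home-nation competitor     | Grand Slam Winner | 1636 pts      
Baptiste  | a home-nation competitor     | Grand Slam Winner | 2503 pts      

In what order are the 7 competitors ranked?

Marino, Brennan, Johansson, Baptiste, Szabo, Okonkwo, Leclerc

By the first rule: Marino, Brennan, Johansson, Baptiste, Szabo and Okonkwo (each a home-nation competitor); then Leclerc (not a home-nation competitor).
Marino, Brennan, Johansson, Baptiste, Szabo and Okonkwo are each Grand Slam Winner, so the next rule applies.
Among Marino, Brennan, Johansson, Baptiste, Szabo and Okonkwo, by ranking points (higher first): Marino (7568 pts) before Brennan (3016 pts) before Johansson (2976 pts) before Baptiste (2503 pts) before Szabo (2080 pts) before Okonkwo (1636 pts).
Full order: Marino, Brennan, Johansson, Baptiste, Szabo, Okonkwo, Leclerc.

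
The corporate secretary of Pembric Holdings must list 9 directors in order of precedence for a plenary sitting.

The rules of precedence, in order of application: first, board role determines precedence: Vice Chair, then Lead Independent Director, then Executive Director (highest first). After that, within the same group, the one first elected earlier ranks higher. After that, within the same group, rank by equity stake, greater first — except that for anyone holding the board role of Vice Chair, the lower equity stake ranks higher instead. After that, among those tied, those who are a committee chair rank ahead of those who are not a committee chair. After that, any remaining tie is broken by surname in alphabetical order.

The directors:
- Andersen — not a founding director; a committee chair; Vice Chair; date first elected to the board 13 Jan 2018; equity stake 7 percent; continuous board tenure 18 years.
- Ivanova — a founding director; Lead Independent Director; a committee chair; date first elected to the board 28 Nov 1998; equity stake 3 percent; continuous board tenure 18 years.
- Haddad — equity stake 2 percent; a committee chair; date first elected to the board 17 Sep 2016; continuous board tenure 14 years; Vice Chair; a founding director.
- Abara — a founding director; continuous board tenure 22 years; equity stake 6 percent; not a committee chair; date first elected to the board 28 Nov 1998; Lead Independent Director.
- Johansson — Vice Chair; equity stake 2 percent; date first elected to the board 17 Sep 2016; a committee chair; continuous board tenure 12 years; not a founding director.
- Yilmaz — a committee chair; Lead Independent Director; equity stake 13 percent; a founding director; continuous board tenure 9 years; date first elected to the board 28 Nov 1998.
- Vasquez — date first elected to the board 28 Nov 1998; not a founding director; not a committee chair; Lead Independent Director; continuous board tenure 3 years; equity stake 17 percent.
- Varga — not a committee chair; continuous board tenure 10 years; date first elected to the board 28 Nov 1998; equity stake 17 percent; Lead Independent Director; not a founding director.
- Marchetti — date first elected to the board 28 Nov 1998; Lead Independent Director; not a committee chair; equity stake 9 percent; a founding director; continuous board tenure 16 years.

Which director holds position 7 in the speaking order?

Marchetti

By board role: Haddad, Johansson and Andersen (Vice Chair); then Varga, Vasquez, Yilmaz, Marchetti, Abara and Ivanova (Lead Independent Director).
Among Haddad, Johansson and Andersen, by date first elected to the board (earlier first): Haddad and Johansson (17 Sep 2016) before Andersen (13 Jan 2018).
Haddad and Johansson both have equity stake 2 percent, so the next rule applies.
Haddad and Johansson are each a committee chair, so the next rule applies.
Among Haddad and Johansson, alphabetically by surname: Haddad before Johansson.
Varga, Vasquez, Yilmaz, Marchetti, Abara and Ivanova all have date first elected to the board 28 Nov 1998, so the next rule applies.
Among Varga, Vasquez, Yilmaz, Marchetti, Abara and Ivanova, by equity stake (higher first): Varga and Vasquez (17 percent) before Yilmaz (13 percent) before Marchetti (9 percent) before Abara (6 percent) before Ivanova (3 percent).
Varga and Vasquez are each not a committee chair, so the next rule applies.
Among Varga and Vasquez, alphabetically by surname: Varga before Vasquez.
Order: Haddad, Johansson, Andersen, Varga, Vasquez, Yilmaz, Marchetti, Abara, Ivanova.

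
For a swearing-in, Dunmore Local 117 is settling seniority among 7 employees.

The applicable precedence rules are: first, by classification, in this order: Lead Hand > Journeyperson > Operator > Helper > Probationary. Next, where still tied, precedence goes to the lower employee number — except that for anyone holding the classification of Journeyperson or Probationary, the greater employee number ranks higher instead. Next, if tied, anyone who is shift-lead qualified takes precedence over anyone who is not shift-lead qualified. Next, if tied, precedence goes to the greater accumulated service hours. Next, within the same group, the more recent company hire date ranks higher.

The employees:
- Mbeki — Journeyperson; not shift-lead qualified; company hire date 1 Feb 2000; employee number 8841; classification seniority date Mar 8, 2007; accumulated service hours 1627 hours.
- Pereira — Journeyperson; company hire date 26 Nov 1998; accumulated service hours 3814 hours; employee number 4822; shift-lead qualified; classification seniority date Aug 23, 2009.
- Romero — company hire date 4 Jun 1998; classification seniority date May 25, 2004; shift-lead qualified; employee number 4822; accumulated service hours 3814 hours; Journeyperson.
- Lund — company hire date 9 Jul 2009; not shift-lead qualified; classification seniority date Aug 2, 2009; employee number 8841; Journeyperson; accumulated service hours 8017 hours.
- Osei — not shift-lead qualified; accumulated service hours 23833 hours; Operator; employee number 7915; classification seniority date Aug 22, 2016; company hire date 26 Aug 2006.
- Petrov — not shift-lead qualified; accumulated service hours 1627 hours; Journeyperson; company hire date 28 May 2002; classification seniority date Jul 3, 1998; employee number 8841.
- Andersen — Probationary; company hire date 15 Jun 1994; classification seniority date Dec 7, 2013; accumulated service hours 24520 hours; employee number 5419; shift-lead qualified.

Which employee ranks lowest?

Andersen

By classification: Lund, Petrov, Mbeki, Pereira and Romero (Journeyperson); then Osei (Operator); then Andersen (Probationary).
Among Lund, Petrov, Mbeki, Pereira and Romero, by employee number (higher first) (reversed rule for this group): Lund, Petrov and Mbeki (8841) before Pereira and Romero (4822).
Lund, Petrov and Mbeki are each not shift-lead qualified, so the next rule applies.
Among Lund, Petrov and Mbeki, by accumulated service hours (higher first): Lund (8017 hours) before Petrov and Mbeki (1627 hours).
Among Petrov and Mbeki, by company hire date (later first): Petrov (28 May 2002) before Mbeki (1 Feb 2000).
Pereira and Romero are each shift-lead qualified, so the next rule applies.
Pereira and Romero both have accumulated service hours 3814 hours, so the next rule applies.
Among Pereira and Romero, by company hire date (later first): Pereira (26 Nov 1998) before Romero (4 Jun 1998).
Order: Lund, Petrov, Mbeki, Pereira, Romero, Osei, Andersen.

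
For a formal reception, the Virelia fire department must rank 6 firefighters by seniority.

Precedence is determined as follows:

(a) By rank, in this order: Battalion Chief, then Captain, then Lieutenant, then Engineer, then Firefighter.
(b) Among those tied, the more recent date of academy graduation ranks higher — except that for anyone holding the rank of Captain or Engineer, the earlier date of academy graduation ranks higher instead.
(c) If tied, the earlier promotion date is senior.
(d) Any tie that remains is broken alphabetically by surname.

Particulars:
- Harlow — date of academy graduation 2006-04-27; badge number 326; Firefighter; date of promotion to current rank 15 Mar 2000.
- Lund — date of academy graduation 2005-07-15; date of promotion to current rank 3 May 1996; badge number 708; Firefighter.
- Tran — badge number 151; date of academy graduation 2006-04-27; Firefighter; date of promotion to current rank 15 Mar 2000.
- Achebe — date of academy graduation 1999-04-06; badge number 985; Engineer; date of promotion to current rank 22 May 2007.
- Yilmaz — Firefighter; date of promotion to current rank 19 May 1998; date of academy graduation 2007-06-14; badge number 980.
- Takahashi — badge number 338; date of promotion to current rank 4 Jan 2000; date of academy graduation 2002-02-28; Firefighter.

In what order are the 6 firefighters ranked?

By rank: Achebe (Engineer); then Yilmaz, Harlow, Tran, Lund and Takahashi (Firefighter).
Among Yilmaz, Harlow, Tran, Lund and Takahashi, by date of academy graduation (later first): Yilmaz (2007-06-14) before Harlow and Tran (2006-04-27) before Lund (2005-07-15) before Takahashi (2002-02-28).
Harlow and Tran both have date of promotion to current rank 15 Mar 2000, so the next rule applies.
Among Harlow and Tran, alphabetically by surname: Harlow before Tran.
Full order: Achebe, Yilmaz, Harlow, Tran, Lund, Takahashi.

Achebe, Yilmaz, Harlow, Tran, Lund, Takahashi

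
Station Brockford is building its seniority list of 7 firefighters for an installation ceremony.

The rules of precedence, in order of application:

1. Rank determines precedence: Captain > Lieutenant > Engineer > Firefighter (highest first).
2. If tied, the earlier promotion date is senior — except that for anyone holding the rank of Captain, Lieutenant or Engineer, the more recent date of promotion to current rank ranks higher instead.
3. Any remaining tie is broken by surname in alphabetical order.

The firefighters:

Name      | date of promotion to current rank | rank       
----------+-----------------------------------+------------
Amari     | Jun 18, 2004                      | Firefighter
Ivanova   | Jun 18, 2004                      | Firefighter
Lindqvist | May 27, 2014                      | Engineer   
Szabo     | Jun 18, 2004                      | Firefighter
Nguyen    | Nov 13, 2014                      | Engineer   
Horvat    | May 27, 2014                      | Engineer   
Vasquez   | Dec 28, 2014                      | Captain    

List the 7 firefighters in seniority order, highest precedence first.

By rank: Vasquez (Captain); then Nguyen, Horvat and Lindqvist (Engineer); then Amari, Ivanova and Szabo (Firefighter).
Among Nguyen, Horvat and Lindqvist, by date of promotion to current rank (later first) (reversed rule for this group): Nguyen (Nov 13, 2014) before Horvat and Lindqvist (May 27, 2014).
Among Horvat and Lindqvist, alphabetically by surname: Horvat before Lindqvist.
Amari, Ivanova and Szabo all have date of promotion to current rank Jun 18, 2004, so the next rule applies.
Among Amari, Ivanova and Szabo, alphabetically by surname: Amari before Ivanova before Szabo.
Full order: Vasquez, Nguyen, Horvat, Lindqvist, Amari, Ivanova, Szabo.

Vasquez, Nguyen, Horvat, Lindqvist, Amari, Ivanova, Szabo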